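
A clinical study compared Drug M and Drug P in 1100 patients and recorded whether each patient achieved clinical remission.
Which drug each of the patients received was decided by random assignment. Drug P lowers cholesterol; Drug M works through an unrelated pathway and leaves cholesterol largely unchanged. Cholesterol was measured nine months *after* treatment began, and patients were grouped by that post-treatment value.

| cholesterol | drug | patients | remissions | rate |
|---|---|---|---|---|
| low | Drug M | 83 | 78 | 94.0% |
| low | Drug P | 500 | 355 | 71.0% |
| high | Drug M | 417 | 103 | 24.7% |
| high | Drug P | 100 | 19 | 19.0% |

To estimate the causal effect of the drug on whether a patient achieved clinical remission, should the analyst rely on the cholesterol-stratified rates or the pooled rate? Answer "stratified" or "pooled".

pooled

Cholesterol is downstream of the drug. One should not condition on a consequence of treatment, so the overall rates are the right comparison.
Pooled: Drug M 36.2% vs Drug P 62.3%; Drug P is higher overall.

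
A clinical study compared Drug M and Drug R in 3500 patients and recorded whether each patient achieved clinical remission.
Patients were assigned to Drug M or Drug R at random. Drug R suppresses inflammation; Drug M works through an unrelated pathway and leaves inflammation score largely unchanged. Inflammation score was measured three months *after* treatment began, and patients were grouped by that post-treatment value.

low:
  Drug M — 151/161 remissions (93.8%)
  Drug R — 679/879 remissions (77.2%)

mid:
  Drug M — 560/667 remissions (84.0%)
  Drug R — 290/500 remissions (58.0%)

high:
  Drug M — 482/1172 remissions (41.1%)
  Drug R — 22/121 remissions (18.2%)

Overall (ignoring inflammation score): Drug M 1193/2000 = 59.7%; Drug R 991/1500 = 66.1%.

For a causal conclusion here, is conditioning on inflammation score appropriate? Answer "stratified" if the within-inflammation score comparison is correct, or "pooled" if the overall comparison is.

pooled

The stratified and pooled comparisons disagree (Drug M wins within each inflammation score; Drug R wins overall), so the answer turns on the causal role of inflammation score.
Because the drug influences inflammation score, inflammation score is a post-treatment mediator, not a confounder. Stratifying on it would bias the estimate; the causal effect is the crude pooled difference.
Pooled: Drug M 59.7% vs Drug R 66.1%; Drug R is higher overall.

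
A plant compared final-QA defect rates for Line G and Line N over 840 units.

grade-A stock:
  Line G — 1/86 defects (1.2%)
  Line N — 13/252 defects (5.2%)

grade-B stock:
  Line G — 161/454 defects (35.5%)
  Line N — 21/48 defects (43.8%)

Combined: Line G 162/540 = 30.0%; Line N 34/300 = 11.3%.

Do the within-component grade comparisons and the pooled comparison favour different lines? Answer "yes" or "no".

Within each component grade level (grade-A stock 1.2% vs 5.2%; grade-B stock 35.5% vs 43.8%), Line G has the lower rate every time. Pooled: 30.0% vs 11.3% — Line N has the lower rate overall. The two comparisons disagree.

yes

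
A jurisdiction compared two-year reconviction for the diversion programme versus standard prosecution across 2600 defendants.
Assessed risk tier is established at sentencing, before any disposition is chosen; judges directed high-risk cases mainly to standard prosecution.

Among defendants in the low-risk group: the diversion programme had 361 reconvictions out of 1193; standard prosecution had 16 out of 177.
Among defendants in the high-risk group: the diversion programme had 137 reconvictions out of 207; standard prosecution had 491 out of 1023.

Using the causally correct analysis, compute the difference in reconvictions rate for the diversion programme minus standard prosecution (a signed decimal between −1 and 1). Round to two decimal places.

Within every assessed risk tier level standard prosecution has the lower rate, yet pooled the diversion programme does — Simpson's reversal.
Assessed risk tier satisfies the back-door criterion: it is not a descendant of the disposition, and it blocks the spurious path from disposition to outcome. Adjusting for it (i.e., using the within-assessed risk tier rates) gives the causal effect.
Adjusting over the population distribution of assessed risk tier: 0.527·(0.303−0.090) + 0.473·(0.662−0.480) = +0.198.

+0.20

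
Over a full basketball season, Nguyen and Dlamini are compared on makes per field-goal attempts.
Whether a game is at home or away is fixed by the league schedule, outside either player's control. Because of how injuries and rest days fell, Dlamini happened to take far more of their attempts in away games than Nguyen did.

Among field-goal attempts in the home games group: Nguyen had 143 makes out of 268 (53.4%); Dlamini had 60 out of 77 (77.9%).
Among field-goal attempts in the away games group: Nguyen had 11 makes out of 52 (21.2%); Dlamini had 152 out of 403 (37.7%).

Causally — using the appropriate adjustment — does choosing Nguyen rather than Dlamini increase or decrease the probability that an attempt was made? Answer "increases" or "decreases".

decreases

Nothing the player does changes game venue; the imbalance is an allocation artefact. With game venue also predicting the outcome, the pooled figure is confounded, and the within-stratum comparison is the causal one.
Within each level — home games: 53.4% vs 77.9%; away games: 21.2% vs 37.7% — Dlamini is higher every time.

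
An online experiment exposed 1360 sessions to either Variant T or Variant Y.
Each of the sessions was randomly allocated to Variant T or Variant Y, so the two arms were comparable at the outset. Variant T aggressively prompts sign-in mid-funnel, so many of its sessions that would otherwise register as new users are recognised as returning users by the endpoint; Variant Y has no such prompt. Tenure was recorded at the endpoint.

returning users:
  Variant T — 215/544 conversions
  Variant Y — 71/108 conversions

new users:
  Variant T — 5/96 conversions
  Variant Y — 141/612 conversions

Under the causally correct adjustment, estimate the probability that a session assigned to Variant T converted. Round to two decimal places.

0.34

User tenure is recorded after the variant and is itself shifted by it — it sits on the causal path from variant to outcome. Conditioning on a mediator would strip out part of the effect we want; the pooled comparison gives the total causal effect.
So P(outcome | do(Variant T)) is just the pooled rate for Variant T: 220/640 = 0.344.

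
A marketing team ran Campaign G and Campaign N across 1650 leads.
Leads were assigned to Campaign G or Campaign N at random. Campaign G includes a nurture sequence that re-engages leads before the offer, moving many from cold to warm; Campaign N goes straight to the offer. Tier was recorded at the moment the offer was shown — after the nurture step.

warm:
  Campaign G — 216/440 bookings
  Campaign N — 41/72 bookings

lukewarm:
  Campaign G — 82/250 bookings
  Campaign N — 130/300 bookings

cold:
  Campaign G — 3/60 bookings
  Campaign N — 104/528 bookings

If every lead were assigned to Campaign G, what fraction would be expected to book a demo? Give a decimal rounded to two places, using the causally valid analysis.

0.40

Within every engagement tier level Campaign N has the higher rate, yet pooled Campaign G does — Simpson's reversal.
Engagement tier is recorded after the campaign and is itself shifted by it — it sits on the causal path from campaign to outcome. Conditioning on a mediator would strip out part of the effect we want; the pooled comparison gives the total causal effect.
So P(outcome | do(Campaign G)) is just the pooled rate for Campaign G: 301/750 = 0.401.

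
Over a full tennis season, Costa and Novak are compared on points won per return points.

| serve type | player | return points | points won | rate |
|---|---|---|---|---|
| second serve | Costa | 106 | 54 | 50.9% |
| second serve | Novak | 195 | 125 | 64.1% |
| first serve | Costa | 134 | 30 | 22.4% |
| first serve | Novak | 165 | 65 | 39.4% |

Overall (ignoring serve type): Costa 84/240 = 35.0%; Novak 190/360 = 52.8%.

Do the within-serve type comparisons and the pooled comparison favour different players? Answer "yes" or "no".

Within each serve type level (second serve 50.9% vs 64.1%; first serve 22.4% vs 39.4%), Novak has the higher rate every time. Pooled: 35.0% vs 52.8% — Novak has the higher rate overall. They agree.

no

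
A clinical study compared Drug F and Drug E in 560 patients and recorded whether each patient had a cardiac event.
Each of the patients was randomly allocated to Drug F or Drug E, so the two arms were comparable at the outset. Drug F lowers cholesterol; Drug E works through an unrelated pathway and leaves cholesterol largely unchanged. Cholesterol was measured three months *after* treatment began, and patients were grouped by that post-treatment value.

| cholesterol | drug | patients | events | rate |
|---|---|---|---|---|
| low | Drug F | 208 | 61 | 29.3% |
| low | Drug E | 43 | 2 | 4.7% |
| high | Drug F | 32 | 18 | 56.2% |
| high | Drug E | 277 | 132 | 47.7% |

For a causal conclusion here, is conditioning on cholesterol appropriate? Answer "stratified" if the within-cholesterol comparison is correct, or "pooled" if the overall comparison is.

Cholesterol here is a post-treatment variable shaped by the drug; conditioning on it would introduce bias rather than remove it. The overall comparison is the causal one.
Pooled: Drug F 32.9% vs Drug E 41.9%; Drug F is lower overall.

pooled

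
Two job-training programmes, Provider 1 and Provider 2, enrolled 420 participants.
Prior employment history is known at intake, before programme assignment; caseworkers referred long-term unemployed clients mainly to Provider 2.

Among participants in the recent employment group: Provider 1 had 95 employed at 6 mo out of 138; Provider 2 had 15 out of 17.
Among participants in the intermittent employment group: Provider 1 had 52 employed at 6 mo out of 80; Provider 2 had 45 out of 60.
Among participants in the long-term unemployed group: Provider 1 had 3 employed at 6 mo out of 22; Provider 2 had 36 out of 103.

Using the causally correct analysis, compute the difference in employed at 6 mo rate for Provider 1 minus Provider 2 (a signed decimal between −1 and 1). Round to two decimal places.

-0.17

Here prior employment history is a common cause — it drives both which programme a case falls under and the outcome. The crude comparison mixes populations; the stratum-specific rates are the causally relevant ones.
Adjusting over the population distribution of prior employment history: 0.369·(0.688−0.882) + 0.333·(0.650−0.750) + 0.298·(0.136−0.350) = -0.168.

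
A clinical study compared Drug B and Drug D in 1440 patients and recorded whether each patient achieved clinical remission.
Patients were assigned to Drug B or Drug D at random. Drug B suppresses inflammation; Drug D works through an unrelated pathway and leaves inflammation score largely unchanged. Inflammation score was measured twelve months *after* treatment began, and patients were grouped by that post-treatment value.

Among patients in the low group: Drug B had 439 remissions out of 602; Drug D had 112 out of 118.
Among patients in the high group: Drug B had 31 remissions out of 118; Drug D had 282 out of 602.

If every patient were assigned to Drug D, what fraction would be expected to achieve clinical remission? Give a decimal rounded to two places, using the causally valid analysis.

0.55

Inflammation score is recorded after the drug and is itself shifted by it — it sits on the causal path from drug to outcome. Conditioning on a mediator would strip out part of the effect we want; the pooled comparison gives the total causal effect.
So P(outcome | do(Drug D)) is just the pooled rate for Drug D: 394/720 = 0.547.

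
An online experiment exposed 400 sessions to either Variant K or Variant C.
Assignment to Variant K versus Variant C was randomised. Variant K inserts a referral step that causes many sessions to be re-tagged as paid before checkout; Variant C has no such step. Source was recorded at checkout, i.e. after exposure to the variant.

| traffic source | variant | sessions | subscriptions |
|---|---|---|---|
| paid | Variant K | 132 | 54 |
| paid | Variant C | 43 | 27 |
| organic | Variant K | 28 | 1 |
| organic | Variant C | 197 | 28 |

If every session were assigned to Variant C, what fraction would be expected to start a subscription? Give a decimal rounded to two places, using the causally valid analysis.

0.23

Within every traffic source level Variant C has the higher rate, yet pooled Variant K does — Simpson's reversal.
Traffic source lies on the pathway variant → traffic source → outcome, so adjusting for it blocks the indirect effect. For the total causal effect of variant, use the unadjusted pooled rates.
So P(outcome | do(Variant C)) is just the pooled rate for Variant C: 55/240 = 0.229.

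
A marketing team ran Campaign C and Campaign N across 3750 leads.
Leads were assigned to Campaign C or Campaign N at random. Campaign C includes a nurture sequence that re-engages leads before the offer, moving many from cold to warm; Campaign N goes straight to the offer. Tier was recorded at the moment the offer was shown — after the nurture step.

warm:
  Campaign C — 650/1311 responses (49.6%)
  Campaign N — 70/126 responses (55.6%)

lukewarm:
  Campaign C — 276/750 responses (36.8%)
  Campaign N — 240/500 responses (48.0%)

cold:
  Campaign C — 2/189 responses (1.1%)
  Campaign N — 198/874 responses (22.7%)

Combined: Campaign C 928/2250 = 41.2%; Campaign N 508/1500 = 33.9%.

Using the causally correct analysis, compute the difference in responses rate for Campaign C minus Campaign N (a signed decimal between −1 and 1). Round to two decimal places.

+0.07

The distribution of engagement tier is itself part of what the campaign does — it is an intermediate outcome. Holding it fixed would remove that part of the effect; the total effect is the pooled difference.
The causal difference is the pooled difference: 0.412 − 0.339 = +0.074.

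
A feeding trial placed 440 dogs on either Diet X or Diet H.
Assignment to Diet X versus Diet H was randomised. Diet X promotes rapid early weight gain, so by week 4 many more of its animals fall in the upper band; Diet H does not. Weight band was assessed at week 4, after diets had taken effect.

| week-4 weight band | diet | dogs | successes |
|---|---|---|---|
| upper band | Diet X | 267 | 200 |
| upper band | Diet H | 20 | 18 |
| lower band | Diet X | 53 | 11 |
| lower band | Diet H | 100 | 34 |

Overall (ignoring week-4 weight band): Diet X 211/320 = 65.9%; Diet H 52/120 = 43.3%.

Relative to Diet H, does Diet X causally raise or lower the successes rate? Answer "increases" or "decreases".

increases

Because the diet influences week-4 weight band, week-4 weight band is a post-treatment mediator, not a confounder. Stratifying on it would bias the estimate; the causal effect is the crude pooled difference.
Pooled: Diet X 65.9% vs Diet H 43.3%; Diet X is higher overall.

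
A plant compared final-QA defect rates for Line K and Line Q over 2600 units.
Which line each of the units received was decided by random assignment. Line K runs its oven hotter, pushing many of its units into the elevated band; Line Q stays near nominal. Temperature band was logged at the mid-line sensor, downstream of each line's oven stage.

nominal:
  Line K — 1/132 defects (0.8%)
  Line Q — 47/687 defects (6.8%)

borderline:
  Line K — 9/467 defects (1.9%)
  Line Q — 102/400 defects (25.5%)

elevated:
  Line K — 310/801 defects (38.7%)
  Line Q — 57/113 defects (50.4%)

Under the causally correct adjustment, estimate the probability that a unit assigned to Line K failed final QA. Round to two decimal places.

In-process temperature band lies on the pathway line → in-process temperature band → outcome, so adjusting for it blocks the indirect effect. For the total causal effect of line, use the unadjusted pooled rates.
So P(outcome | do(Line K)) is just the pooled rate for Line K: 320/1400 = 0.229.

0.23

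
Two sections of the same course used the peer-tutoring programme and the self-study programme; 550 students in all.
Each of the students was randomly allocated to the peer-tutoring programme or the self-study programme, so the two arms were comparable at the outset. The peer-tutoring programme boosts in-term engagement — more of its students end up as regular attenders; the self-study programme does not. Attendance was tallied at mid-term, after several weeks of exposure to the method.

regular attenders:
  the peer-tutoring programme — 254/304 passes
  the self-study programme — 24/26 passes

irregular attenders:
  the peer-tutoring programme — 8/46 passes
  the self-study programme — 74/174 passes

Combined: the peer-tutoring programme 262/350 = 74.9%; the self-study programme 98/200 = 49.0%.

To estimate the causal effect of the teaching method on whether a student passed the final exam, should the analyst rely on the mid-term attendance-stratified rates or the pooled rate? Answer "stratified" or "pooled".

pooled

Within every mid-term attendance level the self-study programme has the higher rate, yet pooled the peer-tutoring programme does — Simpson's reversal.
Mid-term attendance here is a post-treatment variable shaped by the teaching method; conditioning on it would introduce bias rather than remove it. The overall comparison is the causal one.
Pooled: the peer-tutoring programme 74.9% vs the self-study programme 49.0%; the peer-tutoring programme is higher overall.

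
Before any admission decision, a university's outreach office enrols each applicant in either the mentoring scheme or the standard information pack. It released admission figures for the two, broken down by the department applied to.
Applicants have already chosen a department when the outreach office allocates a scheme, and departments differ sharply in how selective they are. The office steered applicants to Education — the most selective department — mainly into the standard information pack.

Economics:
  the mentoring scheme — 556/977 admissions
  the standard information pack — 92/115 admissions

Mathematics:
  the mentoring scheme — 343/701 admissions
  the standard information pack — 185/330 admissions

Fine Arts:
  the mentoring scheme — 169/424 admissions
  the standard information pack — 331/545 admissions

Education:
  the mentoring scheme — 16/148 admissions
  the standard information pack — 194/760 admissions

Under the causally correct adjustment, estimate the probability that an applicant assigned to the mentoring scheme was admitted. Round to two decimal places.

Here department is a common cause — it drives both which outreach scheme a case falls under and the outcome. The crude comparison mixes populations; the stratum-specific rates are the causally relevant ones.
Standardising the mentoring scheme to the population department mix: 0.273·556/977 + 0.258·343/701 + 0.242·169/424 + 0.227·16/148 = 0.403.

0.40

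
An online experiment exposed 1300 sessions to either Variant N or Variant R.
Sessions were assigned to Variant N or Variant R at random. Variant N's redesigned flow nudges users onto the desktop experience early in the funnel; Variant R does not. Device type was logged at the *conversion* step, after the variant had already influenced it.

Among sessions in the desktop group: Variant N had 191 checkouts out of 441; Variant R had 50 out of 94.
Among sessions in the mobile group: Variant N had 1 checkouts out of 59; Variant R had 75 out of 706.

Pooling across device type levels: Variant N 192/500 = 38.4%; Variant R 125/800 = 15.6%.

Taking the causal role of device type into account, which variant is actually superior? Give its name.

Within every device type level Variant R has the higher rate, yet pooled Variant N does — Simpson's reversal.
Device type is recorded after the variant and is itself shifted by it — it sits on the causal path from variant to outcome. Conditioning on a mediator would strip out part of the effect we want; the pooled comparison gives the total causal effect.
Pooled: Variant N 38.4% vs Variant R 15.6%; Variant N is higher overall.

Variant N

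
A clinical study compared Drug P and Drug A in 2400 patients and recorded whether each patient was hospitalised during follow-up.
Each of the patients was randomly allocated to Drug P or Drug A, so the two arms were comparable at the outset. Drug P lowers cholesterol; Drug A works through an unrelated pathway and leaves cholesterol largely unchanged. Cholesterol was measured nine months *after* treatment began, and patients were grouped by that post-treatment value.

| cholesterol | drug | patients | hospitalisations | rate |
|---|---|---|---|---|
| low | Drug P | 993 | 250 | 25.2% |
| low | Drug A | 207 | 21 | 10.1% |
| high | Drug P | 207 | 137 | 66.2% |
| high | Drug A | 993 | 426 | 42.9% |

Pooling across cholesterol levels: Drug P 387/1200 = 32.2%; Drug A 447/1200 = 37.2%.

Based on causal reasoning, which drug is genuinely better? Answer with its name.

The cholesterol-specific comparison favours Drug A throughout, but the pooled figures favour Drug P. The question is whether to condition on cholesterol.
Cholesterol lies on the pathway drug → cholesterol → outcome, so adjusting for it blocks the indirect effect. For the total causal effect of drug, use the unadjusted pooled rates.
Pooled: Drug P 32.2% vs Drug A 37.2%; Drug P is lower overall.

Drug P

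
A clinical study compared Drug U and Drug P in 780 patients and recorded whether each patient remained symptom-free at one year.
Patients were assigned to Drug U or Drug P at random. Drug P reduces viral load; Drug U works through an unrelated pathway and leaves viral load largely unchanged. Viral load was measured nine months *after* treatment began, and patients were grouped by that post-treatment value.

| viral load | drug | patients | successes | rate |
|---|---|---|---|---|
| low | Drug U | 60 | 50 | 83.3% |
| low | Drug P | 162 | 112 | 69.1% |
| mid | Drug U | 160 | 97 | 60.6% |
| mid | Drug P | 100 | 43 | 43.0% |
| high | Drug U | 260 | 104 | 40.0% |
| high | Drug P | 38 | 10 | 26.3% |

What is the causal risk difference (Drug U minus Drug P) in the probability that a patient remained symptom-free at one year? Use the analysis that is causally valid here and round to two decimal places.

Drug U is higher inside every viral load stratum but Drug P is higher in aggregate. Whether to stratify depends on how viral load relates to the drug.
Viral load is recorded after the drug and is itself shifted by it — it sits on the causal path from drug to outcome. Conditioning on a mediator would strip out part of the effect we want; the pooled comparison gives the total causal effect.
The causal difference is the pooled difference: 0.523 − 0.550 = -0.027.

-0.03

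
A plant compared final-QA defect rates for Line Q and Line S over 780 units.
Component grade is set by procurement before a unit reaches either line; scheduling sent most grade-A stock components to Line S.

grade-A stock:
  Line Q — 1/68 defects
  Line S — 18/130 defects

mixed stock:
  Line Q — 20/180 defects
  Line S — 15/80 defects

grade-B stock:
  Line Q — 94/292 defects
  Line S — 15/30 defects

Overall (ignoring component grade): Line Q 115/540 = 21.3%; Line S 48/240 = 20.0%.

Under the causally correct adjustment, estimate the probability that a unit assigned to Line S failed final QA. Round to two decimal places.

0.30

The stratified and pooled comparisons disagree (Line Q wins within each component grade; Line S wins overall), so the answer turns on the causal role of component grade.
Component grade satisfies the back-door criterion: it is not a descendant of the line, and it blocks the spurious path from line to outcome. Adjusting for it (i.e., using the within-component grade rates) gives the causal effect.
Standardising Line S to the population component grade mix: 0.254·18/130 + 0.333·15/80 + 0.413·15/30 = 0.304.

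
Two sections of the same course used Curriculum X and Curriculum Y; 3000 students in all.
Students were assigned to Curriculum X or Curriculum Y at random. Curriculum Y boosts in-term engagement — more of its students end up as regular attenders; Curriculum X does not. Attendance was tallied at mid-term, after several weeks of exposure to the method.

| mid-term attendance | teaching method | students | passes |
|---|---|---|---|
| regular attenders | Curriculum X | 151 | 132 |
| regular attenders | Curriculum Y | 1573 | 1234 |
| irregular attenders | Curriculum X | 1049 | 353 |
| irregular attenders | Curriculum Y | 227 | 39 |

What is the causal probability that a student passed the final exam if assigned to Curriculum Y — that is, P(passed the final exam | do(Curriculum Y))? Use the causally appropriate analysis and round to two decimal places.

0.71

Mid-term attendance is recorded after the teaching method and is itself shifted by it — it sits on the causal path from teaching method to outcome. Conditioning on a mediator would strip out part of the effect we want; the pooled comparison gives the total causal effect.
So P(outcome | do(Curriculum Y)) is just the pooled rate for Curriculum Y: 1273/1800 = 0.707.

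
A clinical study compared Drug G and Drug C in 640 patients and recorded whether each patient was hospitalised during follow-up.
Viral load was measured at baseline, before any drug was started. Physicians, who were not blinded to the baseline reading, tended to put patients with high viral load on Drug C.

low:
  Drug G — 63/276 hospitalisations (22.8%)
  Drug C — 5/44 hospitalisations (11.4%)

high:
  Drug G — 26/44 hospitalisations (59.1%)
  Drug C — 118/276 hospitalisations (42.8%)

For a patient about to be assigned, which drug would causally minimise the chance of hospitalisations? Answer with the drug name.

Drug C

Since viral load is a pre-existing factor (not a product of the drug) and it affects the outcome on its own, it is a confounder. The stratified rates, not the pooled rate, identify the causal effect.
Within each level — low: 22.8% vs 11.4%; high: 59.1% vs 42.8% — Drug C is lower every time.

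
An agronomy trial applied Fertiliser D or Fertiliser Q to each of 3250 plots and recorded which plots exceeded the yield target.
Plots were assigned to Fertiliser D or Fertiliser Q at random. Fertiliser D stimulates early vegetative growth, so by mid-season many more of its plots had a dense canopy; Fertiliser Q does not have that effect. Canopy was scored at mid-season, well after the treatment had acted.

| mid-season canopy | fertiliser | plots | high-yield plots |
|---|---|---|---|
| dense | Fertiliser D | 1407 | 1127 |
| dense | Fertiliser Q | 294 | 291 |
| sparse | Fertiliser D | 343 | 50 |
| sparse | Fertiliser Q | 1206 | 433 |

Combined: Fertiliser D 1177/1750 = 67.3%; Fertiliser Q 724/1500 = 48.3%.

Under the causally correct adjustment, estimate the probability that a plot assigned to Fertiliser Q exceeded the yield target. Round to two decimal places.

Because the fertiliser influences mid-season canopy, mid-season canopy is a post-treatment mediator, not a confounder. Stratifying on it would bias the estimate; the causal effect is the crude pooled difference.
So P(outcome | do(Fertiliser Q)) is just the pooled rate for Fertiliser Q: 724/1500 = 0.483.

0.48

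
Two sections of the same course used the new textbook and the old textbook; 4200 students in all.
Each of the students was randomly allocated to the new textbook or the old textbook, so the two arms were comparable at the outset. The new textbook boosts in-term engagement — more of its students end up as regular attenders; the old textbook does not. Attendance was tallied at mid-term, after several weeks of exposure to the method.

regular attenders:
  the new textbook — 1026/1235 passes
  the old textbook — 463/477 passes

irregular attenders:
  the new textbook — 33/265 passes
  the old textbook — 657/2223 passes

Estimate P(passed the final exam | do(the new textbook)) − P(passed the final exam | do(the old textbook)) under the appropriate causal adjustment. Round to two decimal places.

Mid-term attendance is downstream of the teaching method. One should not condition on a consequence of treatment, so the overall rates are the right comparison.
The causal difference is the pooled difference: 0.706 − 0.415 = +0.291.

+0.29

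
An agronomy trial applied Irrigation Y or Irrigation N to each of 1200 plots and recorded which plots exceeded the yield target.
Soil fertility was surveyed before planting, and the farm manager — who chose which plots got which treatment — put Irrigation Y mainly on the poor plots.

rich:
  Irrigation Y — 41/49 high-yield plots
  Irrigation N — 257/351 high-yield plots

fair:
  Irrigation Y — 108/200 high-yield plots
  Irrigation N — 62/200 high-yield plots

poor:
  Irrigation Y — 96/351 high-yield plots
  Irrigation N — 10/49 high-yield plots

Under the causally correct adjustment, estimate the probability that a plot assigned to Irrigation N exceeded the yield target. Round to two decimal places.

Irrigation Y is higher inside every soil fertility stratum but Irrigation N is higher in aggregate. Whether to stratify depends on how soil fertility relates to the irrigation.
Nothing the irrigation does changes soil fertility; the imbalance is an allocation artefact. With soil fertility also predicting the outcome, the pooled figure is confounded, and the within-stratum comparison is the causal one.
Standardising Irrigation N to the population soil fertility mix: 0.333·257/351 + 0.333·62/200 + 0.333·10/49 = 0.415.

0.42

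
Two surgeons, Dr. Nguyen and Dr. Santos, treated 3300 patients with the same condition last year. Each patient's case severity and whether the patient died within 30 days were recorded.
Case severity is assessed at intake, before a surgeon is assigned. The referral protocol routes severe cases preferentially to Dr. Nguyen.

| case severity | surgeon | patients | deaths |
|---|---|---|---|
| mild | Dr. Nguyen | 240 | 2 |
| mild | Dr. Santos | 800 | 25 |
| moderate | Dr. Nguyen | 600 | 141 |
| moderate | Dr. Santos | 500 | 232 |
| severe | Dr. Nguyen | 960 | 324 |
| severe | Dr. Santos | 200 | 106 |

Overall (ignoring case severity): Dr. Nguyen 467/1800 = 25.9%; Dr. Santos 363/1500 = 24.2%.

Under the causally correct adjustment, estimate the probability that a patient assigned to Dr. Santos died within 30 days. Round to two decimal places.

Case severity differs across surgeons for reasons unrelated to any effect of the surgeon itself, and it separately predicts the outcome — a classic confounder. We must compare within case severity levels.
Standardising Dr. Santos to the population case severity mix: 0.315·25/800 + 0.333·232/500 + 0.352·106/200 = 0.351.

0.35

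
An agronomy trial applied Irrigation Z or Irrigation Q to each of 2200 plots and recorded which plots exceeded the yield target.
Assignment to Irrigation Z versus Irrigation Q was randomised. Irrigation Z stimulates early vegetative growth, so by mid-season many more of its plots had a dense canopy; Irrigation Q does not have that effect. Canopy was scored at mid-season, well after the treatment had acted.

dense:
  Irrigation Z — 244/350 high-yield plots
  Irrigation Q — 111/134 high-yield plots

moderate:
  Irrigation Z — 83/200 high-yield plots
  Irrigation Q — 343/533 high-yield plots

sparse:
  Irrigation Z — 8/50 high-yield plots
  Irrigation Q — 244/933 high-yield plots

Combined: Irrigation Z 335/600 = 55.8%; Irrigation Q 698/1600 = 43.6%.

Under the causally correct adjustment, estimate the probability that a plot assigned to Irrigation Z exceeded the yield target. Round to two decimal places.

The distribution of mid-season canopy is itself part of what the irrigation does — it is an intermediate outcome. Holding it fixed would remove that part of the effect; the total effect is the pooled difference.
So P(outcome | do(Irrigation Z)) is just the pooled rate for Irrigation Z: 335/600 = 0.558.

0.56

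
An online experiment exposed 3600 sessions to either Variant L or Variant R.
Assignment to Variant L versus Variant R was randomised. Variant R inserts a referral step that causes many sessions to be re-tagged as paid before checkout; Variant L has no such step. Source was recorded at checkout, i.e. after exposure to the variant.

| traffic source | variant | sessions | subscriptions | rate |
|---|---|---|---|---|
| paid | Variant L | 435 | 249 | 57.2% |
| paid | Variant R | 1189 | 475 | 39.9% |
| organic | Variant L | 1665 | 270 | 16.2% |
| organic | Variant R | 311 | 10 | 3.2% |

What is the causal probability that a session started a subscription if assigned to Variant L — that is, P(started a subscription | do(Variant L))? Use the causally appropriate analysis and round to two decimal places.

Variant L is higher inside every traffic source stratum but Variant R is higher in aggregate. Whether to stratify depends on how traffic source relates to the variant.
Traffic source is recorded after the variant and is itself shifted by it — it sits on the causal path from variant to outcome. Conditioning on a mediator would strip out part of the effect we want; the pooled comparison gives the total causal effect.
So P(outcome | do(Variant L)) is just the pooled rate for Variant L: 519/2100 = 0.247.

0.25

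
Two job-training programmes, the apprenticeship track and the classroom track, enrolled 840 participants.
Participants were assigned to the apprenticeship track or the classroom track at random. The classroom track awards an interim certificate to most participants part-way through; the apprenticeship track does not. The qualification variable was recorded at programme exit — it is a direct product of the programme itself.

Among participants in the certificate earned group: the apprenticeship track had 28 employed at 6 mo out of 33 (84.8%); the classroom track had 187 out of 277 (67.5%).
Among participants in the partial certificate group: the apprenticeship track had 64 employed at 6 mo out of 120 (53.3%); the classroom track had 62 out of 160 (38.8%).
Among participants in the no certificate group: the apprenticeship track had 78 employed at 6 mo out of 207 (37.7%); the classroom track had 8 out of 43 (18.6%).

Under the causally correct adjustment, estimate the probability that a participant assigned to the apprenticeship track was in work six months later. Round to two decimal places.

Qualification attained during the programme here is a post-treatment variable shaped by the programme; conditioning on it would introduce bias rather than remove it. The overall comparison is the causal one.
So P(outcome | do(the apprenticeship track)) is just the pooled rate for the apprenticeship track: 170/360 = 0.472.

0.47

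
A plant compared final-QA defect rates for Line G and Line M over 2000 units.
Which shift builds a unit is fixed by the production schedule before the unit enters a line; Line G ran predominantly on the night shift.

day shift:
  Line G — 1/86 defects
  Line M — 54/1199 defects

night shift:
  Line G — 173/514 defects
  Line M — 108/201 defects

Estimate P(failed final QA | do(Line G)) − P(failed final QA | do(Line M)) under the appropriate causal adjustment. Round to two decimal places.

-0.09

The imbalance in shift arose from how units were allocated, not from anything the line did; and shift independently affects the outcome. The pooled gap is confounded — condition on shift.
Adjusting over the population distribution of shift: 0.642·(0.012−0.045) + 0.357·(0.337−0.537) = -0.093.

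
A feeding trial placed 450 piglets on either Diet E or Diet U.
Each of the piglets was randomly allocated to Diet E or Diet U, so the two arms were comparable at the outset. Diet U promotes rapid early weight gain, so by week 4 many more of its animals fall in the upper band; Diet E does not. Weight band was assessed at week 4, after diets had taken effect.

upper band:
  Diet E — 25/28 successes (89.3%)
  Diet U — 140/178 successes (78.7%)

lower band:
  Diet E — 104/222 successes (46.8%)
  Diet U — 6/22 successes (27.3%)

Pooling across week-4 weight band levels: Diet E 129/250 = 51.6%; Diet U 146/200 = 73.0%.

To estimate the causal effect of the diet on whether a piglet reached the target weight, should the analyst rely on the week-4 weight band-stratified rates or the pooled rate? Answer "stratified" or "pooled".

Week-4 weight band is recorded after the diet and is itself shifted by it — it sits on the causal path from diet to outcome. Conditioning on a mediator would strip out part of the effect we want; the pooled comparison gives the total causal effect.
Pooled: Diet E 51.6% vs Diet U 73.0%; Diet U is higher overall.

pooled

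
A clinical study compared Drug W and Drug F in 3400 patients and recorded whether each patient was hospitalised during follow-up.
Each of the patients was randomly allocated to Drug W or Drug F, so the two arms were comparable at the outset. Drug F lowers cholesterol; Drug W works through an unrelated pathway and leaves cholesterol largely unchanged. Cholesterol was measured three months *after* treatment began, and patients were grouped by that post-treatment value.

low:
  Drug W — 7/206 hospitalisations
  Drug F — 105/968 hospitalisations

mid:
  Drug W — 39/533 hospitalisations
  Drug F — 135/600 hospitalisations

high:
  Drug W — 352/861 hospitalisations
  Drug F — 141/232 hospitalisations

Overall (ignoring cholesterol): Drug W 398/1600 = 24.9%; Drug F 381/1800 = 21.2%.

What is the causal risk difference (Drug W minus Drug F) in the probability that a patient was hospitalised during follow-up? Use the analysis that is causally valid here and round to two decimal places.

+0.04

Cholesterol lies on the pathway drug → cholesterol → outcome, so adjusting for it blocks the indirect effect. For the total causal effect of drug, use the unadjusted pooled rates.
The causal difference is the pooled difference: 0.249 − 0.212 = +0.037.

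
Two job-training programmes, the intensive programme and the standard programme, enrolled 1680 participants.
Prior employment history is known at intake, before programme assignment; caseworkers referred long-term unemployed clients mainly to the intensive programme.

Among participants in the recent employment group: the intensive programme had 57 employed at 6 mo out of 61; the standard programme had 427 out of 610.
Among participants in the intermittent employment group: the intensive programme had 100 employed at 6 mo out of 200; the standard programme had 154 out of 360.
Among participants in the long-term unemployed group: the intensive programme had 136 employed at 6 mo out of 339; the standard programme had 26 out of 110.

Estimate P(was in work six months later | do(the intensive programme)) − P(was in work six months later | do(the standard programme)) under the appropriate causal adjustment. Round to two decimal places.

Nothing the programme does changes prior employment history; the imbalance is an allocation artefact. With prior employment history also predicting the outcome, the pooled figure is confounded, and the within-stratum comparison is the causal one.
Adjusting over the population distribution of prior employment history: 0.399·(0.934−0.700) + 0.333·(0.500−0.428) + 0.267·(0.401−0.236) = +0.162.

+0.16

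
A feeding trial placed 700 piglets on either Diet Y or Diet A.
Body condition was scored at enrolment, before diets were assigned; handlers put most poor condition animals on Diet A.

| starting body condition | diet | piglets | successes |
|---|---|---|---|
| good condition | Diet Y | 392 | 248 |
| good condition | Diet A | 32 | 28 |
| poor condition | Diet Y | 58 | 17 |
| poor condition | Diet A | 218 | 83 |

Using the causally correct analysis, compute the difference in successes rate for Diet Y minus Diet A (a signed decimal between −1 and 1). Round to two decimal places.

-0.18

The stratified and pooled comparisons disagree (Diet A wins within each starting body condition; Diet Y wins overall), so the answer turns on the causal role of starting body condition.
Starting body condition is set before the diet has any effect — it is not caused by the diet — and it independently drives the outcome. That makes it a confounder, so the causal comparison is within starting body condition levels.
Adjusting over the population distribution of starting body condition: 0.606·(0.633−0.875) + 0.394·(0.293−0.381) = -0.181.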